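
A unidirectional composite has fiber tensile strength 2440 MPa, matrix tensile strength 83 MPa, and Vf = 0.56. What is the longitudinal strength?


sigma_1 = sigma_f*Vf + sigma_m*(1-Vf) = 2440*0.56 + 83*0.44 = 1402.9 MPa

1402.9 MPa


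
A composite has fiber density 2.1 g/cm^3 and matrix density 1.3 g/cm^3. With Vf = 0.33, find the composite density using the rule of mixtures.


rho_c = rho_f*Vf + rho_m*(1-Vf) = 2.1*0.33 + 1.3*0.67 = 1.564 g/cm^3

1.564 g/cm^3


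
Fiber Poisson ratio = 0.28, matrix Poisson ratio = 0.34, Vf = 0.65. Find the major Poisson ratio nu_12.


nu_12 = nu_f*Vf + nu_m*(1-Vf) = 0.28*0.65 + 0.34*0.35 = 0.301

0.301


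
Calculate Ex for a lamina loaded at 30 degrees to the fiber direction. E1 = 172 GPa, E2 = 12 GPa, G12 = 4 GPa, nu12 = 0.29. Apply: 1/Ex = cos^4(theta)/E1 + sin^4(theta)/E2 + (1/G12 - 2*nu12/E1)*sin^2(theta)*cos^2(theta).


cos^4(30) = 0.5625, sin^4(30) = 0.0625, sin^2(30)*cos^2(30) = 0.1875
1/G12 - 2*nu12/E1 = 1/4 - 2*0.29/172 = 0.246628 GPa^-1
1/Ex = 0.5625/172 + 0.0625/12 + 0.246628*0.1875 = 0.0547214 GPa^-1
Ex = 18.27 GPa

18.27 GPa


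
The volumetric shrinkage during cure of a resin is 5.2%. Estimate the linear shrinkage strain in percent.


Linear shrinkage ≈ vol_shrink/3 = 5.2/3 = 1.733%

1.733%


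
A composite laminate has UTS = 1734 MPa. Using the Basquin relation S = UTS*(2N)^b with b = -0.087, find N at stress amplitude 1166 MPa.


N = 0.5 * (S/UTS)^(1/b) = 0.5 * (1166/1734)^(1/-0.087) = 47.8642 cycles

47.8642 cycles


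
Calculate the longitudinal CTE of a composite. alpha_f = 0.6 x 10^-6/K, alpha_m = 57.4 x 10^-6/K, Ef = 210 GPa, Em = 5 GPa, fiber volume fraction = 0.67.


E1 = Ef*Vf + Em*(1-Vf) = 142.35
alpha_1 = (alpha_f*Ef*Vf + alpha_m*Em*(1-Vf))/E1 = 1.26 x 10^-6/K

1.26 x 10^-6/K


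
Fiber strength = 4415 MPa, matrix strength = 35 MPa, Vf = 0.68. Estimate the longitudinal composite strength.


sigma_1 = sigma_f*Vf + sigma_m*(1-Vf) = 4415*0.68 + 35*0.32 = 3013.4 MPa

3013.4 MPa


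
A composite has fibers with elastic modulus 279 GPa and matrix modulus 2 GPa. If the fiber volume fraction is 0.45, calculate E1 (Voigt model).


E1 = Ef*Vf + Em*(1-Vf) = 279*0.45 + 2*0.55 = 126.65 GPa

126.65 GPa


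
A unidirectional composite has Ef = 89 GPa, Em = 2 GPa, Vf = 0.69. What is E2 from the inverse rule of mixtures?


1/E2 = Vf/Ef + (1-Vf)/Em = 0.69/89 + 0.31/2
E2 = 6.14 GPa

6.14 GPa


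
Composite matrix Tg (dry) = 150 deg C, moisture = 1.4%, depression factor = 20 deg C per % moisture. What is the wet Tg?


Tg_wet = Tg_dry - k*moisture = 150 - 20*1.4 = 122.0 deg C

122.0 deg C


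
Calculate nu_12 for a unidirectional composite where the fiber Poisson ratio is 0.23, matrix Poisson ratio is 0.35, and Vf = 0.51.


nu_12 = nu_f*Vf + nu_m*(1-Vf) = 0.23*0.51 + 0.35*0.49 = 0.2888

0.2888


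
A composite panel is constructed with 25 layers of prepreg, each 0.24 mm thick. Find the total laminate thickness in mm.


h = n * t_ply = 25 * 0.24 = 6.0 mm

6.0 mm


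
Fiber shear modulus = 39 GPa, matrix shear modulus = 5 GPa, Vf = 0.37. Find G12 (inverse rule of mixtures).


1/G12 = Vf/Gf + (1-Vf)/Gm = 0.37/39 + 0.63/5
G12 = 7.38 GPa

7.38 GPa


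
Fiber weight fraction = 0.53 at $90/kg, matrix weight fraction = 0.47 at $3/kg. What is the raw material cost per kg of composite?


Cost = cost_f*Wf + cost_m*Wm = 90*0.53 + 3*0.47 = $49.11/kg

$49.11/kg


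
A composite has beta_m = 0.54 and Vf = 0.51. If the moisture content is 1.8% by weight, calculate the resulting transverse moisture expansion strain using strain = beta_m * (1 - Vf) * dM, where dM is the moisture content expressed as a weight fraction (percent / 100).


dM = 1.8/100 = 0.018
strain = beta_m * (1-Vf) * dM = 0.54 * 0.49 * 0.018 = 0.0047628

0.0047628


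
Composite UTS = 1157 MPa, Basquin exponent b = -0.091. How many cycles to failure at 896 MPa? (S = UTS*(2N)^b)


N = 0.5 * (S/UTS)^(1/b) = 0.5 * (896/1157)^(1/-0.091) = 8.2991 cycles

8.2991 cycles


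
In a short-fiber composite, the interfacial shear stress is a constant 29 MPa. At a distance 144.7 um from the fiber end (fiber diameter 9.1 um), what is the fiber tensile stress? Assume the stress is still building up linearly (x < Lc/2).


Force balance: sigma_f * (pi*d^2/4) = tau * (pi*d) * x  ->  sigma_f = 4 * tau * x / d
sigma_f = 4 * 29 * 144.7 / 9.1 = 1844.5 MPa

1844.5 MPa


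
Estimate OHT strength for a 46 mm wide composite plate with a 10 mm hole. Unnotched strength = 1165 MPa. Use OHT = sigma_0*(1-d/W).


OHT = sigma_0*(1-d/W) = 1165*(1-10/46) = 911.7 MPa

911.7 MPa


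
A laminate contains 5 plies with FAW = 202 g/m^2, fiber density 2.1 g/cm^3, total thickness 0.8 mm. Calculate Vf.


Vf = n * FAW / (rho_f * h * 1000) = 5 * 202 / (2.1 * 0.8 * 1000) = 0.6012

0.6012


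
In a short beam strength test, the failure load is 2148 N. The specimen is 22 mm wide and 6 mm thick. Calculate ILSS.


ILSS = 3F/(4bh) = 3*2148/(4*22*6) = 12.2 MPa

12.2 MPa


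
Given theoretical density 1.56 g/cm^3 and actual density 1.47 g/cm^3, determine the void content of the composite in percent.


Void% = (rho_theo - rho_actual)/rho_theo * 100 = (1.56 - 1.47)/1.56 * 100 = 5.77%

5.77%


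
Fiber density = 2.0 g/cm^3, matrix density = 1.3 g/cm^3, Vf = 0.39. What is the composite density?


rho_c = rho_f*Vf + rho_m*(1-Vf) = 2.0*0.39 + 1.3*0.61 = 1.573 g/cm^3

1.573 g/cm^3


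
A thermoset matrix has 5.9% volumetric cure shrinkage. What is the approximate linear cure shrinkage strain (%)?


Linear shrinkage ≈ vol_shrink/3 = 5.9/3 = 1.967%

1.967%


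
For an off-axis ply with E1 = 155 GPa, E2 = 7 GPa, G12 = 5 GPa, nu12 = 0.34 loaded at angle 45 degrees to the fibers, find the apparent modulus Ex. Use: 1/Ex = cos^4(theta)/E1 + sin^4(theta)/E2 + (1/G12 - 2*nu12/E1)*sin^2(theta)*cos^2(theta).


cos^4(45) = 0.25, sin^4(45) = 0.25, sin^2(45)*cos^2(45) = 0.25
1/G12 - 2*nu12/E1 = 1/5 - 2*0.34/155 = 0.195613 GPa^-1
1/Ex = 0.25/155 + 0.25/7 + 0.195613*0.25 = 0.0862304 GPa^-1
Ex = 11.6 GPa

11.6 GPa


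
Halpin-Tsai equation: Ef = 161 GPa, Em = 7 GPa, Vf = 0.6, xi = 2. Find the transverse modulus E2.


eta = (Ef/Em - 1)/(Ef/Em + xi) = (23.0 - 1)/(23.0 + 2) = 0.88
E2 = Em*(1+xi*eta*Vf)/(1-eta*Vf) = 30.49 GPa

30.49 GPa


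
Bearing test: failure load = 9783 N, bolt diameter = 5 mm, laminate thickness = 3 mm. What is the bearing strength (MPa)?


sigma_br = F/(d*h) = 9783/(5*3) = 652.2 MPa

652.2 MPa


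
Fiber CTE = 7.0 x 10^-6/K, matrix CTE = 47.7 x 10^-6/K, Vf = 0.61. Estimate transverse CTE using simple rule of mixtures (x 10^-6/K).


alpha_2 = alpha_f*Vf + alpha_m*(1-Vf) = 7.0*0.61 + 47.7*0.39 = 22.9 x 10^-6/K

22.9 x 10^-6/K


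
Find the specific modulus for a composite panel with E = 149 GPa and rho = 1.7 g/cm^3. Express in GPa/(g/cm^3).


Specific stiffness = E/rho = 149/1.7 = 87.6 GPa/(g/cm^3)

87.6 GPa/(g/cm^3)


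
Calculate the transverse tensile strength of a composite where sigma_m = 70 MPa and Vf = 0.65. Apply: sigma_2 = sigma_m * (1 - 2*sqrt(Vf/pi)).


factor = 1 - 2*sqrt(0.65/pi) = 0.0903
sigma_2 = 70 * 0.0903 = 6.32 MPa

6.32 MPa


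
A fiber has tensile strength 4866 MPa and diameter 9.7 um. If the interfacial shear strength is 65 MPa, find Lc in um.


Lc = sigma_f * d / (2 * tau_i) = 4866 * 9.7 / (2 * 65) = 363.1 um

363.1 um


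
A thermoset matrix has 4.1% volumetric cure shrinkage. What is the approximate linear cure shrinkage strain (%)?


Linear shrinkage ≈ vol_shrink/3 = 4.1/3 = 1.367%

1.367%


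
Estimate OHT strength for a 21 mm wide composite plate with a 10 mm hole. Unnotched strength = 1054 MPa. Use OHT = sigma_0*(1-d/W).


OHT = sigma_0*(1-d/W) = 1054*(1-10/21) = 552.1 MPa

552.1 MPa


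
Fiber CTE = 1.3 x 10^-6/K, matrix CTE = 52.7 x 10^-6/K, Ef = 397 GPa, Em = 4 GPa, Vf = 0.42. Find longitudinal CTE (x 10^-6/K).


E1 = Ef*Vf + Em*(1-Vf) = 169.06
alpha_1 = (alpha_f*Ef*Vf + alpha_m*Em*(1-Vf))/E1 = 2.01 x 10^-6/K

2.01 x 10^-6/K


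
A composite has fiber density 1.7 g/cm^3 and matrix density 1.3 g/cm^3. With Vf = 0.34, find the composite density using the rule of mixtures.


rho_c = rho_f*Vf + rho_m*(1-Vf) = 1.7*0.34 + 1.3*0.66 = 1.436 g/cm^3

1.436 g/cm^3


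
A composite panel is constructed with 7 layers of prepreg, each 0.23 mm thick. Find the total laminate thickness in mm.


h = n * t_ply = 7 * 0.23 = 1.61 mm

1.61 mm


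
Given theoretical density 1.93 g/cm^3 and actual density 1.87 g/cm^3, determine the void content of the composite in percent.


Void% = (rho_theo - rho_actual)/rho_theo * 100 = (1.93 - 1.87)/1.93 * 100 = 3.11%

3.11%


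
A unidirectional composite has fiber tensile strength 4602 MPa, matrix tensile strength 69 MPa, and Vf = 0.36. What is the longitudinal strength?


sigma_1 = sigma_f*Vf + sigma_m*(1-Vf) = 4602*0.36 + 69*0.64 = 1700.9 MPa

1700.9 MPa


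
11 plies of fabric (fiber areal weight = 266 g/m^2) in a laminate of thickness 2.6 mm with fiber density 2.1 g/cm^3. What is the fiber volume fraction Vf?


Vf = n * FAW / (rho_f * h * 1000) = 11 * 266 / (2.1 * 2.6 * 1000) = 0.5359

0.5359


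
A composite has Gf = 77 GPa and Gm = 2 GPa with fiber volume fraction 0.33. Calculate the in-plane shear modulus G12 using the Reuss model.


1/G12 = Vf/Gf + (1-Vf)/Gm = 0.33/77 + 0.67/2
G12 = 2.95 GPa

2.95 GPa


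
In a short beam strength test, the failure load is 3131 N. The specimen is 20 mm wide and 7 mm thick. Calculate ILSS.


ILSS = 3F/(4bh) = 3*3131/(4*20*7) = 16.77 MPa

16.77 MPa


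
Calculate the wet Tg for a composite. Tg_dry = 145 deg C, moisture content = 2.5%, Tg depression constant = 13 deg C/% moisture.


Tg_wet = Tg_dry - k*moisture = 145 - 13*2.5 = 112.5 deg C

112.5 deg C


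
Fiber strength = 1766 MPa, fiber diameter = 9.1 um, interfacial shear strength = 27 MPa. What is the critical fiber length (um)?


Lc = sigma_f * d / (2 * tau_i) = 1766 * 9.1 / (2 * 27) = 297.6 um

297.6 um


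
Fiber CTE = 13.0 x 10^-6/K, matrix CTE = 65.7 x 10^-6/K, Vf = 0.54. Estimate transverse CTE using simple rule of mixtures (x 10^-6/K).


alpha_2 = alpha_f*Vf + alpha_m*(1-Vf) = 13.0*0.54 + 65.7*0.46 = 37.2 x 10^-6/K

37.2 x 10^-6/K


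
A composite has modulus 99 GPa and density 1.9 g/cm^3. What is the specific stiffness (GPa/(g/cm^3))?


Specific stiffness = E/rho = 99/1.9 = 52.1 GPa/(g/cm^3)

52.1 GPa/(g/cm^3)


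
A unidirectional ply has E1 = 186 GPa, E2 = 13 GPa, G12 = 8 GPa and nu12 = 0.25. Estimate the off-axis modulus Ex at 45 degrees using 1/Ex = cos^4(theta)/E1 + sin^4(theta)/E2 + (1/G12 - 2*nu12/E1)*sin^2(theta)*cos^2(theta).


cos^4(45) = 0.25, sin^4(45) = 0.25, sin^2(45)*cos^2(45) = 0.25
1/G12 - 2*nu12/E1 = 1/8 - 2*0.25/186 = 0.122312 GPa^-1
1/Ex = 0.25/186 + 0.25/13 + 0.122312*0.25 = 0.0511528 GPa^-1
Ex = 19.55 GPa

19.55 GPa


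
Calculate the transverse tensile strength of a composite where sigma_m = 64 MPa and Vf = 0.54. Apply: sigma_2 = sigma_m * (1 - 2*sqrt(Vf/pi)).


factor = 1 - 2*sqrt(0.54/pi) = 0.1708
sigma_2 = 64 * 0.1708 = 10.93 MPa

10.93 MPa


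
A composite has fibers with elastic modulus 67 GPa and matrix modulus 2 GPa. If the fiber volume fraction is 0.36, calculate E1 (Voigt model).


E1 = Ef*Vf + Em*(1-Vf) = 67*0.36 + 2*0.64 = 25.4 GPa

25.4 GPa


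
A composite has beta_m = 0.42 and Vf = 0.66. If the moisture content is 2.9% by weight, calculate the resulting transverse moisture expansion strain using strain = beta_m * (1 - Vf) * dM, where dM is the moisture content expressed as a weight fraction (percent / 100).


dM = 2.9/100 = 0.029
strain = beta_m * (1-Vf) * dM = 0.42 * 0.34 * 0.029 = 0.0041412

0.0041412


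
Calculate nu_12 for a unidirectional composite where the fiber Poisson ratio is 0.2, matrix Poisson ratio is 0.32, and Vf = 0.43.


nu_12 = nu_f*Vf + nu_m*(1-Vf) = 0.2*0.43 + 0.32*0.57 = 0.2684

0.2684


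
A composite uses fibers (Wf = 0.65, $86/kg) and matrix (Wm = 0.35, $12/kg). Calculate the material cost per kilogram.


Cost = cost_f*Wf + cost_m*Wm = 86*0.65 + 12*0.35 = $60.1/kg

$60.1/kg


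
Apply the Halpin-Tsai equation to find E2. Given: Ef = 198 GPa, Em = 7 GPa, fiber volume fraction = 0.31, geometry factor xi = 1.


eta = (Ef/Em - 1)/(Ef/Em + xi) = (28.2857 - 1)/(28.2857 + 1) = 0.9317
E2 = Em*(1+xi*eta*Vf)/(1-eta*Vf) = 12.69 GPa

12.69 GPa


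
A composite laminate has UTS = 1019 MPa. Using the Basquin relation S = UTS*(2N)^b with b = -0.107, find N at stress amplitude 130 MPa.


N = 0.5 * (S/UTS)^(1/b) = 0.5 * (130/1019)^(1/-0.107) = 1.1383e+08 cycles

1.1383e+08 cycles


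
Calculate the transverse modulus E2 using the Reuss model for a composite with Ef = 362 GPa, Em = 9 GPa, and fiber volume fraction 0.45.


1/E2 = Vf/Ef + (1-Vf)/Em = 0.45/362 + 0.55/9
E2 = 16.04 GPa

16.04 GPa


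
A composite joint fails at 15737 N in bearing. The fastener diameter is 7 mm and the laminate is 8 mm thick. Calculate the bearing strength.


sigma_br = F/(d*h) = 15737/(7*8) = 281.0 MPa

281.0 MPa


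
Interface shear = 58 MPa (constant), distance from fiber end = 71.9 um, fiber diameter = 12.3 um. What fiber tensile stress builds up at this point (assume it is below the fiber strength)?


Force balance: sigma_f * (pi*d^2/4) = tau * (pi*d) * x  ->  sigma_f = 4 * tau * x / d
sigma_f = 4 * 58 * 71.9 / 12.3 = 1356.2 MPa

1356.2 MPa


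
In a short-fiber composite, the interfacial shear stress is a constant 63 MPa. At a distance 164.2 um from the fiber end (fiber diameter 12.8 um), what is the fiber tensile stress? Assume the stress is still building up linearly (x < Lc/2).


Force balance: sigma_f * (pi*d^2/4) = tau * (pi*d) * x  ->  sigma_f = 4 * tau * x / d
sigma_f = 4 * 63 * 164.2 / 12.8 = 3232.7 MPa

3232.7 MPa


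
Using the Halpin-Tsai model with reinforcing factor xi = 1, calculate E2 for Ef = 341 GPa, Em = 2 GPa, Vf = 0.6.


eta = (Ef/Em - 1)/(Ef/Em + xi) = (170.5 - 1)/(170.5 + 1) = 0.9883
E2 = Em*(1+xi*eta*Vf)/(1-eta*Vf) = 7.83 GPa

7.83 GPa


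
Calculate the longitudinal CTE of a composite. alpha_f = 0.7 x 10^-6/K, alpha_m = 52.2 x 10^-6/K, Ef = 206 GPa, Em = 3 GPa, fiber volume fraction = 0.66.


E1 = Ef*Vf + Em*(1-Vf) = 136.98
alpha_1 = (alpha_f*Ef*Vf + alpha_m*Em*(1-Vf))/E1 = 1.08 x 10^-6/K

1.08 x 10^-6/K


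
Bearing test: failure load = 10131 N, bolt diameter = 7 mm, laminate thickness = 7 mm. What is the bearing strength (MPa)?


sigma_br = F/(d*h) = 10131/(7*7) = 206.8 MPa

206.8 MPa


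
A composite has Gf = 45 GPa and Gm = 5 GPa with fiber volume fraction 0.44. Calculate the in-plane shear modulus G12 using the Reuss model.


1/G12 = Vf/Gf + (1-Vf)/Gm = 0.44/45 + 0.56/5
G12 = 8.21 GPa

8.21 GPa


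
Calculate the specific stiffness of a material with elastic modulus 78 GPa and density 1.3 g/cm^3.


Specific stiffness = E/rho = 78/1.3 = 60.0 GPa/(g/cm^3)

60.0 GPa/(g/cm^3)


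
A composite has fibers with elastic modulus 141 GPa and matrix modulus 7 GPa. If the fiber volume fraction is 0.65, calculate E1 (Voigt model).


E1 = Ef*Vf + Em*(1-Vf) = 141*0.65 + 7*0.35 = 94.1 GPa

94.1 GPa


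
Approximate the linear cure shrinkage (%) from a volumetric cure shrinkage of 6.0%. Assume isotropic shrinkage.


Linear shrinkage ≈ vol_shrink/3 = 6.0/3 = 2.0%

2.0%


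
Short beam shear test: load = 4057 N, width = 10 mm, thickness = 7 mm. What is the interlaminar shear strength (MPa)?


ILSS = 3F/(4bh) = 3*4057/(4*10*7) = 43.47 MPa

43.47 MPa


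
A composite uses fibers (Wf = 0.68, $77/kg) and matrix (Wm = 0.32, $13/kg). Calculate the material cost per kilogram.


Cost = cost_f*Wf + cost_m*Wm = 77*0.68 + 13*0.32 = $56.52/kg

$56.52/kg


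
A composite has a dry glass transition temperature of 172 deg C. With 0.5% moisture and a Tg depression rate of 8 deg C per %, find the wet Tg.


Tg_wet = Tg_dry - k*moisture = 172 - 8*0.5 = 168.0 deg C

168.0 deg C


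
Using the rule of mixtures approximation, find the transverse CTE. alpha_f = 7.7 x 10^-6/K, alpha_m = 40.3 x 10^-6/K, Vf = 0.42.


alpha_2 = alpha_f*Vf + alpha_m*(1-Vf) = 7.7*0.42 + 40.3*0.58 = 26.6 x 10^-6/K

26.6 x 10^-6/K


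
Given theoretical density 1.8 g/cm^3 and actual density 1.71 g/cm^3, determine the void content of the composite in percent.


Void% = (rho_theo - rho_actual)/rho_theo * 100 = (1.8 - 1.71)/1.8 * 100 = 5.0%

5.0%


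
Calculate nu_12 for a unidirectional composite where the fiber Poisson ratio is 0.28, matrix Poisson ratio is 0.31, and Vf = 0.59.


nu_12 = nu_f*Vf + nu_m*(1-Vf) = 0.28*0.59 + 0.31*0.41 = 0.2923

0.2923


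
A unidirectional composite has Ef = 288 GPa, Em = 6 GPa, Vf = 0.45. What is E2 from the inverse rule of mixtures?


1/E2 = Vf/Ef + (1-Vf)/Em = 0.45/288 + 0.55/6
E2 = 10.73 GPa

10.73 GPa


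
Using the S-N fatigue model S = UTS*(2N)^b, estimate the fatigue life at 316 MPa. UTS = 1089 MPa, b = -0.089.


N = 0.5 * (S/UTS)^(1/b) = 0.5 * (316/1089)^(1/-0.089) = 545138.7460 cycles

545138.7460 cycles


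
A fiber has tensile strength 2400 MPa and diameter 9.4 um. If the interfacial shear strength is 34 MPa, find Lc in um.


Lc = sigma_f * d / (2 * tau_i) = 2400 * 9.4 / (2 * 34) = 331.8 um

331.8 um


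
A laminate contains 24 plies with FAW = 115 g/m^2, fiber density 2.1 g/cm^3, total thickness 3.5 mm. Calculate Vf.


Vf = n * FAW / (rho_f * h * 1000) = 24 * 115 / (2.1 * 3.5 * 1000) = 0.3755

0.3755


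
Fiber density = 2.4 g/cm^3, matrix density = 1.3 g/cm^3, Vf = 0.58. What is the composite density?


rho_c = rho_f*Vf + rho_m*(1-Vf) = 2.4*0.58 + 1.3*0.42 = 1.938 g/cm^3

1.938 g/cm^3


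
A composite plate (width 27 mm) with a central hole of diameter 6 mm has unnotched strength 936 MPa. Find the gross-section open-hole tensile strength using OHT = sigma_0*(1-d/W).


OHT = sigma_0*(1-d/W) = 936*(1-6/27) = 728.0 MPa

728.0 MPa


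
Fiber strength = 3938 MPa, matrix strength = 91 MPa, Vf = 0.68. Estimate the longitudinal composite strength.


sigma_1 = sigma_f*Vf + sigma_m*(1-Vf) = 3938*0.68 + 91*0.32 = 2707.0 MPa

2707.0 MPa


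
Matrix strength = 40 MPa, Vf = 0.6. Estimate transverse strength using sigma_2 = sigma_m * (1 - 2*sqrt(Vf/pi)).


factor = 1 - 2*sqrt(0.6/pi) = 0.126
sigma_2 = 40 * 0.126 = 5.04 MPa

5.04 MPa


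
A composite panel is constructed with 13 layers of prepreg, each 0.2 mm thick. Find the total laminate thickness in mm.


h = n * t_ply = 13 * 0.2 = 2.6 mm

2.6 mm


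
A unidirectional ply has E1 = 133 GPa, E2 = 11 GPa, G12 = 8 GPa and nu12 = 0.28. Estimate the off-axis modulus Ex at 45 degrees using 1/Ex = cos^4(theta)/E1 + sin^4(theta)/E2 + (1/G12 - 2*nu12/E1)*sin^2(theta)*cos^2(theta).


cos^4(45) = 0.25, sin^4(45) = 0.25, sin^2(45)*cos^2(45) = 0.25
1/G12 - 2*nu12/E1 = 1/8 - 2*0.28/133 = 0.120789 GPa^-1
1/Ex = 0.25/133 + 0.25/11 + 0.120789*0.25 = 0.0548043 GPa^-1
Ex = 18.25 GPa

18.25 GPa


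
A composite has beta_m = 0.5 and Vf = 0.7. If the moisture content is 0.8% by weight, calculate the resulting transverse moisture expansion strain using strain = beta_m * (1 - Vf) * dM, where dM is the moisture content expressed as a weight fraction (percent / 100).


dM = 0.8/100 = 0.008
strain = beta_m * (1-Vf) * dM = 0.5 * 0.3 * 0.008 = 0.0012

0.0012


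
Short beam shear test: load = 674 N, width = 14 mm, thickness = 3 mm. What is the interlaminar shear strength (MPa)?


ILSS = 3F/(4bh) = 3*674/(4*14*3) = 12.04 MPa

12.04 MPa


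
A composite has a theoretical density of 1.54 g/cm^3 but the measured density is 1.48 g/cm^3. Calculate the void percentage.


Void% = (rho_theo - rho_actual)/rho_theo * 100 = (1.54 - 1.48)/1.54 * 100 = 3.9%

3.9%


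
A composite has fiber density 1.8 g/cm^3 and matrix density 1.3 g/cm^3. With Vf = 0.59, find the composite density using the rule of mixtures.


rho_c = rho_f*Vf + rho_m*(1-Vf) = 1.8*0.59 + 1.3*0.41 = 1.595 g/cm^3

1.595 g/cm^3


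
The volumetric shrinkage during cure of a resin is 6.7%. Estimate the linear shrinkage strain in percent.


Linear shrinkage ≈ vol_shrink/3 = 6.7/3 = 2.233%

2.233%


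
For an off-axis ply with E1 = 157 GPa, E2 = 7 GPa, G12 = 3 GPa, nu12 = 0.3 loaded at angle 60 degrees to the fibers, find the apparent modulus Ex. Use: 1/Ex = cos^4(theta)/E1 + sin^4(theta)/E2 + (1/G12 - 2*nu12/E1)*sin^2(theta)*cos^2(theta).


cos^4(60) = 0.0625, sin^4(60) = 0.5625, sin^2(60)*cos^2(60) = 0.1875
1/G12 - 2*nu12/E1 = 1/3 - 2*0.3/157 = 0.329512 GPa^-1
1/Ex = 0.0625/157 + 0.5625/7 + 0.329512*0.1875 = 0.1425387 GPa^-1
Ex = 7.02 GPa

7.02 GPa


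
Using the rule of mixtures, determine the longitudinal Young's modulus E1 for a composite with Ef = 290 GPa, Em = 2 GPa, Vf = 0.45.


E1 = Ef*Vf + Em*(1-Vf) = 290*0.45 + 2*0.55 = 131.6 GPa

131.6 GPa


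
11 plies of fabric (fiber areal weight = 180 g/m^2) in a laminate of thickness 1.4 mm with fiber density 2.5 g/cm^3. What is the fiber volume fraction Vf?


Vf = n * FAW / (rho_f * h * 1000) = 11 * 180 / (2.5 * 1.4 * 1000) = 0.5657

0.5657


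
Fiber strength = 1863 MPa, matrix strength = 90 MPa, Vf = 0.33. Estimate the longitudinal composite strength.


sigma_1 = sigma_f*Vf + sigma_m*(1-Vf) = 1863*0.33 + 90*0.67 = 675.1 MPa

675.1 MPa


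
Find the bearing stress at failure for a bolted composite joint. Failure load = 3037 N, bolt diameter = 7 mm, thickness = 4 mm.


sigma_br = F/(d*h) = 3037/(7*4) = 108.5 MPa

108.5 MPa


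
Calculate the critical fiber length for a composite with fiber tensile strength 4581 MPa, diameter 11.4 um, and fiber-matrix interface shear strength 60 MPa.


Lc = sigma_f * d / (2 * tau_i) = 4581 * 11.4 / (2 * 60) = 435.2 um

435.2 um


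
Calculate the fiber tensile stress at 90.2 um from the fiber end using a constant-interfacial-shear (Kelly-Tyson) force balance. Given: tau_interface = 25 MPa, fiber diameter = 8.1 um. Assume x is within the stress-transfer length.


Force balance: sigma_f * (pi*d^2/4) = tau * (pi*d) * x  ->  sigma_f = 4 * tau * x / d
sigma_f = 4 * 25 * 90.2 / 8.1 = 1113.6 MPa

1113.6 MPa


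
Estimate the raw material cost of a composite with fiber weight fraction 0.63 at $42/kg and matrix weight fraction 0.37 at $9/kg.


Cost = cost_f*Wf + cost_m*Wm = 42*0.63 + 9*0.37 = $29.79/kg

$29.79/kg


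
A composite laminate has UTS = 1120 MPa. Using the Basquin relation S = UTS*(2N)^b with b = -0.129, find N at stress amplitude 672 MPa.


N = 0.5 * (S/UTS)^(1/b) = 0.5 * (672/1120)^(1/-0.129) = 26.2257 cycles

26.2257 cycles


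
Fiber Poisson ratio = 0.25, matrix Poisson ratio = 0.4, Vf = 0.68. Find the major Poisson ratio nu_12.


nu_12 = nu_f*Vf + nu_m*(1-Vf) = 0.25*0.68 + 0.4*0.32 = 0.298

0.298


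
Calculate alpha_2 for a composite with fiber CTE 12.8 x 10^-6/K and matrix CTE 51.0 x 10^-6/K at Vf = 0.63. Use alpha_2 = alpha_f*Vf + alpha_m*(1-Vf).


alpha_2 = alpha_f*Vf + alpha_m*(1-Vf) = 12.8*0.63 + 51.0*0.37 = 26.9 x 10^-6/K

26.9 x 10^-6/K


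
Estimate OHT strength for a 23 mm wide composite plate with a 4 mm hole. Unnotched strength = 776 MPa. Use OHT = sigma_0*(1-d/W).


OHT = sigma_0*(1-d/W) = 776*(1-4/23) = 641.0 MPa

641.0 MPa


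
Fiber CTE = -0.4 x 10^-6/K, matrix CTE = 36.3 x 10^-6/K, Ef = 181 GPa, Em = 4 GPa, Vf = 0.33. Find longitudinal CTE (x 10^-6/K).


E1 = Ef*Vf + Em*(1-Vf) = 62.41
alpha_1 = (alpha_f*Ef*Vf + alpha_m*Em*(1-Vf))/E1 = 1.18 x 10^-6/K

1.18 x 10^-6/K


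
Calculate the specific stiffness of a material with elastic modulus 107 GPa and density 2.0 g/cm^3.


Specific stiffness = E/rho = 107/2.0 = 53.5 GPa/(g/cm^3)

53.5 GPa/(g/cm^3)


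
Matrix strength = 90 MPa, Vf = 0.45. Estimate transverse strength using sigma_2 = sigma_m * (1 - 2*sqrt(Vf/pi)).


factor = 1 - 2*sqrt(0.45/pi) = 0.2431
sigma_2 = 90 * 0.2431 = 21.88 MPa

21.88 MPa


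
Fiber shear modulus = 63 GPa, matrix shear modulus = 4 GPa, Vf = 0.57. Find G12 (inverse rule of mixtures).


1/G12 = Vf/Gf + (1-Vf)/Gm = 0.57/63 + 0.43/4
G12 = 8.58 GPa

8.58 GPa


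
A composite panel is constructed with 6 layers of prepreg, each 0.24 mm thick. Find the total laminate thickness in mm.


h = n * t_ply = 6 * 0.24 = 1.44 mm

1.44 mm


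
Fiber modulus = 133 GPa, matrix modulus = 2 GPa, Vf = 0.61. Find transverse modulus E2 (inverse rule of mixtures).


1/E2 = Vf/Ef + (1-Vf)/Em = 0.61/133 + 0.39/2
E2 = 5.01 GPa

5.01 GPa


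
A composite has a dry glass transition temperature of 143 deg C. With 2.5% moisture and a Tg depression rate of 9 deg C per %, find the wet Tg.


Tg_wet = Tg_dry - k*moisture = 143 - 9*2.5 = 120.5 deg C

120.5 deg C


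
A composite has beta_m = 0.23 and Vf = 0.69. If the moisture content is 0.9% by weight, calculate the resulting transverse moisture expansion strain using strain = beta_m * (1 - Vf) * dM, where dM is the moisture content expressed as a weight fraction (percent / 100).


dM = 0.9/100 = 0.009
strain = beta_m * (1-Vf) * dM = 0.23 * 0.31 * 0.009 = 0.0006417

0.0006417


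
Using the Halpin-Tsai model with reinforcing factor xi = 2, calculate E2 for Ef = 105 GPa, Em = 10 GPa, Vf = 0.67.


eta = (Ef/Em - 1)/(Ef/Em + xi) = (10.5 - 1)/(10.5 + 2) = 0.76
E2 = Em*(1+xi*eta*Vf)/(1-eta*Vf) = 41.12 GPa

41.12 GPa


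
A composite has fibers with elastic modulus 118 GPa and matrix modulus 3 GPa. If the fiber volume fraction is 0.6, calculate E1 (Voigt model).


E1 = Ef*Vf + Em*(1-Vf) = 118*0.6 + 3*0.4 = 72.0 GPa

72.0 GPa


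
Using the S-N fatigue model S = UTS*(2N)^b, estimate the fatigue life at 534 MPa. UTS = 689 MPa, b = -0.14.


N = 0.5 * (S/UTS)^(1/b) = 0.5 * (534/689)^(1/-0.14) = 3.0869 cycles

3.0869 cycles


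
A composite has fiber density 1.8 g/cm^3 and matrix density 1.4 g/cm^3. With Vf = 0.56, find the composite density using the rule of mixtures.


rho_c = rho_f*Vf + rho_m*(1-Vf) = 1.8*0.56 + 1.4*0.44 = 1.624 g/cm^3

1.624 g/cm^3


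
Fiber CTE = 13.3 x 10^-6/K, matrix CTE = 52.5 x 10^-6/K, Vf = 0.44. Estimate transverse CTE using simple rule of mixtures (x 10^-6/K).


alpha_2 = alpha_f*Vf + alpha_m*(1-Vf) = 13.3*0.44 + 52.5*0.56 = 35.3 x 10^-6/K

35.3 x 10^-6/K


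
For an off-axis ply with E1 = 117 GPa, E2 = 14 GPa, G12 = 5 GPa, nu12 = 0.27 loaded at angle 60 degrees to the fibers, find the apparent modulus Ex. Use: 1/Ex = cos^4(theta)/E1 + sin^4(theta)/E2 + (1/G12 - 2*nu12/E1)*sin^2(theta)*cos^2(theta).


cos^4(60) = 0.0625, sin^4(60) = 0.5625, sin^2(60)*cos^2(60) = 0.1875
1/G12 - 2*nu12/E1 = 1/5 - 2*0.27/117 = 0.195385 GPa^-1
1/Ex = 0.0625/117 + 0.5625/14 + 0.195385*0.1875 = 0.0773474 GPa^-1
Ex = 12.93 GPa

12.93 GPa


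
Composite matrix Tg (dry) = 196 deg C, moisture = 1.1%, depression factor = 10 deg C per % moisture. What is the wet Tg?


Tg_wet = Tg_dry - k*moisture = 196 - 10*1.1 = 185.0 deg C

185.0 deg C


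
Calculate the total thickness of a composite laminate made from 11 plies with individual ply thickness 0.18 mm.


h = n * t_ply = 11 * 0.18 = 1.98 mm

1.98 mm


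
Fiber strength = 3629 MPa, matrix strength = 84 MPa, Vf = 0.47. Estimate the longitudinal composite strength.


sigma_1 = sigma_f*Vf + sigma_m*(1-Vf) = 3629*0.47 + 84*0.53 = 1750.2 MPa

1750.2 MPa


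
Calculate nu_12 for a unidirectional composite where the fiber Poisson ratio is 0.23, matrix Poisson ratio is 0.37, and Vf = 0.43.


nu_12 = nu_f*Vf + nu_m*(1-Vf) = 0.23*0.43 + 0.37*0.57 = 0.3098

0.3098


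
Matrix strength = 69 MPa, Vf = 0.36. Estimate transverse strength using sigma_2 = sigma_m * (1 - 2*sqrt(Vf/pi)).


factor = 1 - 2*sqrt(0.36/pi) = 0.323
sigma_2 = 69 * 0.323 = 22.29 MPa

22.29 MPa


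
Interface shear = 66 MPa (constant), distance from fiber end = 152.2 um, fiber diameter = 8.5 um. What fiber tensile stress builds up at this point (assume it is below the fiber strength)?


Force balance: sigma_f * (pi*d^2/4) = tau * (pi*d) * x  ->  sigma_f = 4 * tau * x / d
sigma_f = 4 * 66 * 152.2 / 8.5 = 4727.2 MPa

4727.2 MPa


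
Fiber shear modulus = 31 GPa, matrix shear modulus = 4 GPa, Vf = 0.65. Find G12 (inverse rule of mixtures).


1/G12 = Vf/Gf + (1-Vf)/Gm = 0.65/31 + 0.35/4
G12 = 9.22 GPa

9.22 GPa


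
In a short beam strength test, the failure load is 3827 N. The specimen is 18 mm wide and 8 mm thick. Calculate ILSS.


ILSS = 3F/(4bh) = 3*3827/(4*18*8) = 19.93 MPa

19.93 MPa


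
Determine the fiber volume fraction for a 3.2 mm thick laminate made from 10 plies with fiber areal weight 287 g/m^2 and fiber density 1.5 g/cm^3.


Vf = n * FAW / (rho_f * h * 1000) = 10 * 287 / (1.5 * 3.2 * 1000) = 0.5979

0.5979


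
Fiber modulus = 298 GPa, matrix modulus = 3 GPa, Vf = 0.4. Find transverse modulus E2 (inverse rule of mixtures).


1/E2 = Vf/Ef + (1-Vf)/Em = 0.4/298 + 0.6/3
E2 = 4.97 GPa

4.97 GPa


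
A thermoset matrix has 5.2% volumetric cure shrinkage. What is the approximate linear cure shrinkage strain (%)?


Linear shrinkage ≈ vol_shrink/3 = 5.2/3 = 1.733%

1.733%


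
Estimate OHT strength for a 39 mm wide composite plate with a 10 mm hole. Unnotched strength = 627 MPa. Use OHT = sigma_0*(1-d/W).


OHT = sigma_0*(1-d/W) = 627*(1-10/39) = 466.2 MPa

466.2 MPa


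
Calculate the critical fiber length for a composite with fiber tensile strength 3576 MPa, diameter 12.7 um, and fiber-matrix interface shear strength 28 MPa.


Lc = sigma_f * d / (2 * tau_i) = 3576 * 12.7 / (2 * 28) = 811.0 um

811.0 um


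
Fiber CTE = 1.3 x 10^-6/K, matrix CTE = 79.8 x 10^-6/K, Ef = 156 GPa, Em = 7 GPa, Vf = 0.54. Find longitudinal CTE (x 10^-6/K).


E1 = Ef*Vf + Em*(1-Vf) = 87.46
alpha_1 = (alpha_f*Ef*Vf + alpha_m*Em*(1-Vf))/E1 = 4.19 x 10^-6/K

4.19 x 10^-6/K


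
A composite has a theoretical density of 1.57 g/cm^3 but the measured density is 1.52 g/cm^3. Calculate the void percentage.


Void% = (rho_theo - rho_actual)/rho_theo * 100 = (1.57 - 1.52)/1.57 * 100 = 3.18%

3.18%


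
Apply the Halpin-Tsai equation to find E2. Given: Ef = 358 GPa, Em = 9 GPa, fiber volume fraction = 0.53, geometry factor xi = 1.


eta = (Ef/Em - 1)/(Ef/Em + xi) = (39.7778 - 1)/(39.7778 + 1) = 0.951
E2 = Em*(1+xi*eta*Vf)/(1-eta*Vf) = 27.29 GPa

27.29 GPa


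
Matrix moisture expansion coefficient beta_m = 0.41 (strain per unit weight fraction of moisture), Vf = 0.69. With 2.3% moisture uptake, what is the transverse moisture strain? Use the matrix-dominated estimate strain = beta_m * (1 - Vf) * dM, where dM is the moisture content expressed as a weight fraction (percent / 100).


dM = 2.3/100 = 0.023
strain = beta_m * (1-Vf) * dM = 0.41 * 0.31 * 0.023 = 0.0029233

0.0029233


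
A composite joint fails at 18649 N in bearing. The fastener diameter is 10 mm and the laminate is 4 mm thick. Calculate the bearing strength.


sigma_br = F/(d*h) = 18649/(10*4) = 466.2 MPa

466.2 MPa


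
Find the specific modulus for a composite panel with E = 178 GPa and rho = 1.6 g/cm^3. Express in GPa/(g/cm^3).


Specific stiffness = E/rho = 178/1.6 = 111.3 GPa/(g/cm^3)

111.3 GPa/(g/cm^3)


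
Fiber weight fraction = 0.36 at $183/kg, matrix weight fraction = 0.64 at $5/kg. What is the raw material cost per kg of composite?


Cost = cost_f*Wf + cost_m*Wm = 183*0.36 + 5*0.64 = $69.08/kg

$69.08/kg


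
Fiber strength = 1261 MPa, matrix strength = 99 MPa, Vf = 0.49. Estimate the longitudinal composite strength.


sigma_1 = sigma_f*Vf + sigma_m*(1-Vf) = 1261*0.49 + 99*0.51 = 668.4 MPa

668.4 MPa


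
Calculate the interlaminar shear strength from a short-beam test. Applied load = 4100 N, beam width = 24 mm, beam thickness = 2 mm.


ILSS = 3F/(4bh) = 3*4100/(4*24*2) = 64.06 MPa

64.06 MPa


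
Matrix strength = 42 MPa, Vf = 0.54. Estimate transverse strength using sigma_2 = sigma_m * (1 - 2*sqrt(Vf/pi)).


factor = 1 - 2*sqrt(0.54/pi) = 0.1708
sigma_2 = 42 * 0.1708 = 7.17 MPa

7.17 MPa


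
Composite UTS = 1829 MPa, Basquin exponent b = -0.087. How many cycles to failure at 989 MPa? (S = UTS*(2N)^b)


N = 0.5 * (S/UTS)^(1/b) = 0.5 * (989/1829)^(1/-0.087) = 586.3213 cycles

586.3213 cycles


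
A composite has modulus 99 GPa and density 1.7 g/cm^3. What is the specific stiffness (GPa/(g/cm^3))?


Specific stiffness = E/rho = 99/1.7 = 58.2 GPa/(g/cm^3)

58.2 GPa/(g/cm^3)


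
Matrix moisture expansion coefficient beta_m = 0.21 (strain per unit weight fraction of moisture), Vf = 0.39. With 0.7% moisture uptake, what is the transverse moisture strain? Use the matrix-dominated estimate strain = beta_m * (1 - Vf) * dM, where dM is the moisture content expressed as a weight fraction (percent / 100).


dM = 0.7/100 = 0.007
strain = beta_m * (1-Vf) * dM = 0.21 * 0.61 * 0.007 = 0.0008967

0.0008967


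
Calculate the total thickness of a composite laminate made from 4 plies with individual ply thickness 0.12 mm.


h = n * t_ply = 4 * 0.12 = 0.48 mm

0.48 mm


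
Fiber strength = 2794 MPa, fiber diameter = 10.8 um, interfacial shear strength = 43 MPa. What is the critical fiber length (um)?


Lc = sigma_f * d / (2 * tau_i) = 2794 * 10.8 / (2 * 43) = 350.9 um

350.9 um


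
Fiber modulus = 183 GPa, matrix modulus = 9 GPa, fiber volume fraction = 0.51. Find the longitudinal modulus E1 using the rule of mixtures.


E1 = Ef*Vf + Em*(1-Vf) = 183*0.51 + 9*0.49 = 97.74 GPa

97.74 GPa


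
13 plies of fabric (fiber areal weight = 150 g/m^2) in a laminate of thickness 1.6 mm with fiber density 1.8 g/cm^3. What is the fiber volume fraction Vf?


Vf = n * FAW / (rho_f * h * 1000) = 13 * 150 / (1.8 * 1.6 * 1000) = 0.6771

0.6771


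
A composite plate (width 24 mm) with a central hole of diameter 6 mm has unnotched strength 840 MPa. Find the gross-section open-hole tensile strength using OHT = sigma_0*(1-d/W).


OHT = sigma_0*(1-d/W) = 840*(1-6/24) = 630.0 MPa

630.0 MPa


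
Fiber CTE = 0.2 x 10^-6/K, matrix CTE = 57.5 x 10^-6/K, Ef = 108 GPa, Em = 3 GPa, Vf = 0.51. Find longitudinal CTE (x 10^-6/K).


E1 = Ef*Vf + Em*(1-Vf) = 56.55
alpha_1 = (alpha_f*Ef*Vf + alpha_m*Em*(1-Vf))/E1 = 1.69 x 10^-6/K

1.69 x 10^-6/K


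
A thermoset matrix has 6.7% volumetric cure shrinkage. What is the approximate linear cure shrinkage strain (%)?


Linear shrinkage ≈ vol_shrink/3 = 6.7/3 = 2.233%

2.233%


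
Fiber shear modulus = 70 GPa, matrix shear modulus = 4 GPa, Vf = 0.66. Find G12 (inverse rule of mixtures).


1/G12 = Vf/Gf + (1-Vf)/Gm = 0.66/70 + 0.34/4
G12 = 10.59 GPa

10.59 GPa


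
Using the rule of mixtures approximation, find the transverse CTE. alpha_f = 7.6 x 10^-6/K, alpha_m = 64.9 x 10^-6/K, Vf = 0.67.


alpha_2 = alpha_f*Vf + alpha_m*(1-Vf) = 7.6*0.67 + 64.9*0.33 = 26.5 x 10^-6/K

26.5 x 10^-6/K


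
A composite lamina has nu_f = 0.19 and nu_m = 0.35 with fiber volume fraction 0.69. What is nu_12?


nu_12 = nu_f*Vf + nu_m*(1-Vf) = 0.19*0.69 + 0.35*0.31 = 0.2396

0.2396


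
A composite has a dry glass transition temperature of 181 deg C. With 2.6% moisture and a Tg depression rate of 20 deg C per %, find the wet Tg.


Tg_wet = Tg_dry - k*moisture = 181 - 20*2.6 = 129.0 deg C

129.0 deg C


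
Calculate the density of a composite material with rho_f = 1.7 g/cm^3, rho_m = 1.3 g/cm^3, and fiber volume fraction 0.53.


rho_c = rho_f*Vf + rho_m*(1-Vf) = 1.7*0.53 + 1.3*0.47 = 1.512 g/cm^3

1.512 g/cm^3


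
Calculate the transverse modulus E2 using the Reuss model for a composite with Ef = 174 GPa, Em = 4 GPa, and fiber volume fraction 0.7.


1/E2 = Vf/Ef + (1-Vf)/Em = 0.7/174 + 0.3/4
E2 = 12.65 GPa

12.65 GPa


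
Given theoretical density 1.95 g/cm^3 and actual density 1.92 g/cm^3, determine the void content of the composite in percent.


Void% = (rho_theo - rho_actual)/rho_theo * 100 = (1.95 - 1.92)/1.95 * 100 = 1.54%

1.54%


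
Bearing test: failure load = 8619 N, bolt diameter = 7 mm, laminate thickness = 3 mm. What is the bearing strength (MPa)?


sigma_br = F/(d*h) = 8619/(7*3) = 410.4 MPa

410.4 MPa


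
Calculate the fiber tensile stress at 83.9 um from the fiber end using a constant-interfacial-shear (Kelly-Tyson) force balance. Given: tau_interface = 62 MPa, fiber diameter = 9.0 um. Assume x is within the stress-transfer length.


Force balance: sigma_f * (pi*d^2/4) = tau * (pi*d) * x  ->  sigma_f = 4 * tau * x / d
sigma_f = 4 * 62 * 83.9 / 9.0 = 2311.9 MPa

2311.9 MPa


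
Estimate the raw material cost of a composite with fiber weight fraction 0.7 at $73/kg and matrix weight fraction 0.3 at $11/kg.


Cost = cost_f*Wf + cost_m*Wm = 73*0.7 + 11*0.3 = $54.4/kg

$54.4/kg


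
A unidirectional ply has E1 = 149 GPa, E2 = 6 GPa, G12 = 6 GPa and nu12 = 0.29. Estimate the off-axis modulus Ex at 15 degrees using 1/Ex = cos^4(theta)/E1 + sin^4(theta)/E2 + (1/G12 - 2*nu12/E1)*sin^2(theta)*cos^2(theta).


cos^4(15) = 0.870513, sin^4(15) = 0.004487, sin^2(15)*cos^2(15) = 0.0625
1/G12 - 2*nu12/E1 = 1/6 - 2*0.29/149 = 0.162774 GPa^-1
1/Ex = 0.870513/149 + 0.004487/6 + 0.162774*0.0625 = 0.0167636 GPa^-1
Ex = 59.65 GPa

59.65 GPa


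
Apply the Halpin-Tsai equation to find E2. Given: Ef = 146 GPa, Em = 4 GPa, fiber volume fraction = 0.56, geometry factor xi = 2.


eta = (Ef/Em - 1)/(Ef/Em + xi) = (36.5 - 1)/(36.5 + 2) = 0.9221
E2 = Em*(1+xi*eta*Vf)/(1-eta*Vf) = 16.81 GPa

16.81 GPa


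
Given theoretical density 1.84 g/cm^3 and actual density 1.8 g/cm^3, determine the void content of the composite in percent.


Void% = (rho_theo - rho_actual)/rho_theo * 100 = (1.84 - 1.8)/1.84 * 100 = 2.17%

2.17%


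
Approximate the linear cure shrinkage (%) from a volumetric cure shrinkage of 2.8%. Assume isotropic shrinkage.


Linear shrinkage ≈ vol_shrink/3 = 2.8/3 = 0.933%

0.933%


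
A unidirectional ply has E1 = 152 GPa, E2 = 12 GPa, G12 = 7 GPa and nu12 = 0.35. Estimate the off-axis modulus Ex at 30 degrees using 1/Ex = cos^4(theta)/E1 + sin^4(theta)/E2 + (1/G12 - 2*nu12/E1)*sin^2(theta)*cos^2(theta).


cos^4(30) = 0.5625, sin^4(30) = 0.0625, sin^2(30)*cos^2(30) = 0.1875
1/G12 - 2*nu12/E1 = 1/7 - 2*0.35/152 = 0.138252 GPa^-1
1/Ex = 0.5625/152 + 0.0625/12 + 0.138252*0.1875 = 0.0348312 GPa^-1
Ex = 28.71 GPa

28.71 GPa


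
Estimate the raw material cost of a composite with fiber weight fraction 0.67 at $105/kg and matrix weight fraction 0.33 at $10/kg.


Cost = cost_f*Wf + cost_m*Wm = 105*0.67 + 10*0.33 = $73.65/kg

$73.65/kg


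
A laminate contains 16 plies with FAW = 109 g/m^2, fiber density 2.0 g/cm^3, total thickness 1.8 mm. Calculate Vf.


Vf = n * FAW / (rho_f * h * 1000) = 16 * 109 / (2.0 * 1.8 * 1000) = 0.4844

0.4844


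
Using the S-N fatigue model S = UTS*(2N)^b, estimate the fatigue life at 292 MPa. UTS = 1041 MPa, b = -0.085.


N = 0.5 * (S/UTS)^(1/b) = 0.5 * (292/1041)^(1/-0.085) = 1.5627e+06 cycles

1.5627e+06 cycles


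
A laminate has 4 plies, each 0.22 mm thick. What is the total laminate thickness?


h = n * t_ply = 4 * 0.22 = 0.88 mm

0.88 mm


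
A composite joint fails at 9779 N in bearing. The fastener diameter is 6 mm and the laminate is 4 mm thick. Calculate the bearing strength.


sigma_br = F/(d*h) = 9779/(6*4) = 407.5 MPa

407.5 MPa


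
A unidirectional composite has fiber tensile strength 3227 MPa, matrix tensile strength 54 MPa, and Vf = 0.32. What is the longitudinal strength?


sigma_1 = sigma_f*Vf + sigma_m*(1-Vf) = 3227*0.32 + 54*0.68 = 1069.4 MPa

1069.4 MPa


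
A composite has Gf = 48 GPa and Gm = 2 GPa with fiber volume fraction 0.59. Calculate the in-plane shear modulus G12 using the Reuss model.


1/G12 = Vf/Gf + (1-Vf)/Gm = 0.59/48 + 0.41/2
G12 = 4.6 GPa

4.6 GPa


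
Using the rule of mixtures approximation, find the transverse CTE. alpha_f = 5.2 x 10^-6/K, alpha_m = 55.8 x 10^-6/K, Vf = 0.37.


alpha_2 = alpha_f*Vf + alpha_m*(1-Vf) = 5.2*0.37 + 55.8*0.63 = 37.1 x 10^-6/K

37.1 x 10^-6/K
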